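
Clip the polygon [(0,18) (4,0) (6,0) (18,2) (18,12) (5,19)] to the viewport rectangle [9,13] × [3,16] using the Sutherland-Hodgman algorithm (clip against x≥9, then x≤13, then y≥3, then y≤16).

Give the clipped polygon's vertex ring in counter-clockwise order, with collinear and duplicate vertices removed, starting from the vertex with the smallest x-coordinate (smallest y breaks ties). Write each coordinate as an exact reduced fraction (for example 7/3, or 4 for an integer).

Clipped polygon: [(9,3) (13,3) (13,191/13) (74/7,16) (9,16)]

1. After x ≥ 9: [(9,1/2) (18,2) (18,12) (9,219/13)]
2. After x ≤ 13: [(9,1/2) (13,7/6) (13,191/13) (9,219/13)]
3. After y ≥ 3: [(9,3) (13,3) (13,191/13) (9,219/13)]
4. After y ≤ 16: [(9,16) (9,3) (13,3) (13,191/13) (74/7,16)]
5. Canonical ring: [(9,3) (13,3) (13,191/13) (74/7,16) (9,16)]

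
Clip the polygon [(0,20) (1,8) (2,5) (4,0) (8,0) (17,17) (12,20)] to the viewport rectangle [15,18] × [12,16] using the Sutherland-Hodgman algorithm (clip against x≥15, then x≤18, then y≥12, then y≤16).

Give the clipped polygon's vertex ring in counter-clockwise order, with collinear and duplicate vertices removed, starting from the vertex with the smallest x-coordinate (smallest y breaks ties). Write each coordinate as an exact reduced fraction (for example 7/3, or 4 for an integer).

1. After x ≥ 15: [(15,119/9) (17,17) (15,91/5)]
2. After x ≤ 18: [(15,119/9) (17,17) (15,91/5)]
3. After y ≥ 12: [(15,119/9) (17,17) (15,91/5)]
4. After y ≤ 16: [(15,16) (15,119/9) (280/17,16)]
5. Canonical ring: [(15,119/9) (280/17,16) (15,16)]

Clipped polygon: [(15,119/9) (280/17,16) (15,16)]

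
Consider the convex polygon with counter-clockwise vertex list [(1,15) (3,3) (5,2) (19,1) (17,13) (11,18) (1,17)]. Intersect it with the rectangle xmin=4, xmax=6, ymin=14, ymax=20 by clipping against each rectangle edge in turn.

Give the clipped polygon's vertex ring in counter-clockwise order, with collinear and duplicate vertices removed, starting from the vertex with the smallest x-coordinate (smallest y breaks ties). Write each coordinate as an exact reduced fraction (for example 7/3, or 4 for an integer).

1. After x ≥ 4: [(4,5/2) (5,2) (19,1) (17,13) (11,18) (4,173/10)]
2. After x ≤ 6: [(4,5/2) (5,2) (6,27/14) (6,35/2) (4,173/10)]
3. After y ≥ 14: [(4,14) (6,14) (6,35/2) (4,173/10)]
4. After y ≤ 20: [(4,14) (6,14) (6,35/2) (4,173/10)]
5. Canonical ring: [(4,14) (6,14) (6,35/2) (4,173/10)]

Clipped polygon: [(4,14) (6,14) (6,35/2) (4,173/10)]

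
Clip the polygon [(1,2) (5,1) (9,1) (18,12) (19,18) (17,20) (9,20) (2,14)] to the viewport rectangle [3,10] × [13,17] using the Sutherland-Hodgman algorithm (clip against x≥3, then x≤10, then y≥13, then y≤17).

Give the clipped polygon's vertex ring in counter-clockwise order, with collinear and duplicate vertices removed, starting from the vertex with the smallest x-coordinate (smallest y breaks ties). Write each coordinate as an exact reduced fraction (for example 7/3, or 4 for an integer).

1. After x ≥ 3: [(3,3/2) (5,1) (9,1) (18,12) (19,18) (17,20) (9,20) (3,104/7)]
2. After x ≤ 10: [(3,3/2) (5,1) (9,1) (10,20/9) (10,20) (9,20) (3,104/7)]
3. After y ≥ 13: [(3,13) (10,13) (10,20) (9,20) (3,104/7)]
4. After y ≤ 17: [(3,13) (10,13) (10,17) (11/2,17) (3,104/7)]
5. Canonical ring: [(3,13) (10,13) (10,17) (11/2,17) (3,104/7)]

Clipped polygon: [(3,13) (10,13) (10,17) (11/2,17) (3,104/7)]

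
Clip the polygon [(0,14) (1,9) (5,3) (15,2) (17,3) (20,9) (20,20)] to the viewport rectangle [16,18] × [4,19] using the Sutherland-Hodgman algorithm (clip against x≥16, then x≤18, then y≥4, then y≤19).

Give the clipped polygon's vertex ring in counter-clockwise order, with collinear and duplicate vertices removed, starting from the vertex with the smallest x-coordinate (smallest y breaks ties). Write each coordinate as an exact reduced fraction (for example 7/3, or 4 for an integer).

Clipped polygon: [(16,4) (35/2,4) (18,5) (18,19) (50/3,19) (16,94/5)]

1. After x ≥ 16: [(16,94/5) (16,5/2) (17,3) (20,9) (20,20)]
2. After x ≤ 18: [(18,97/5) (16,94/5) (16,5/2) (17,3) (18,5)]
3. After y ≥ 4: [(18,97/5) (16,94/5) (16,4) (35/2,4) (18,5)]
4. After y ≤ 19: [(18,19) (50/3,19) (16,94/5) (16,4) (35/2,4) (18,5)]
5. Canonical ring: [(16,4) (35/2,4) (18,5) (18,19) (50/3,19) (16,94/5)]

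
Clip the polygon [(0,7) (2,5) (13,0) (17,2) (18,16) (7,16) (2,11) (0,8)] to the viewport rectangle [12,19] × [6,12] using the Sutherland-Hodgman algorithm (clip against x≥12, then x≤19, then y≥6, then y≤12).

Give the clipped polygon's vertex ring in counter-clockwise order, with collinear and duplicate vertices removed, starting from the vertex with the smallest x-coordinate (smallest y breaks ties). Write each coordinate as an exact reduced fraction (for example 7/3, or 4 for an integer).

1. After x ≥ 12: [(12,5/11) (13,0) (17,2) (18,16) (12,16)]
2. After x ≤ 19: [(12,5/11) (13,0) (17,2) (18,16) (12,16)]
3. After y ≥ 6: [(12,6) (121/7,6) (18,16) (12,16)]
4. After y ≤ 12: [(12,12) (12,6) (121/7,6) (124/7,12)]
5. Canonical ring: [(12,6) (121/7,6) (124/7,12) (12,12)]

Clipped polygon: [(12,6) (121/7,6) (124/7,12) (12,12)]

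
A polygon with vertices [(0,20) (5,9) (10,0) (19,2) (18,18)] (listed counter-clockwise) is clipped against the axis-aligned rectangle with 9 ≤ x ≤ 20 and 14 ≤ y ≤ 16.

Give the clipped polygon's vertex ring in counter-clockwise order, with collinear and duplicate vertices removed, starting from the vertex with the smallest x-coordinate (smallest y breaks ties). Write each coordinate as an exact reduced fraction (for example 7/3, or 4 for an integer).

1. After x ≥ 9: [(9,19) (9,9/5) (10,0) (19,2) (18,18)]
2. After x ≤ 20: [(9,19) (9,9/5) (10,0) (19,2) (18,18)]
3. After y ≥ 14: [(9,19) (9,14) (73/4,14) (18,18)]
4. After y ≤ 16: [(9,16) (9,14) (73/4,14) (145/8,16)]
5. Canonical ring: [(9,14) (73/4,14) (145/8,16) (9,16)]

Clipped polygon: [(9,14) (73/4,14) (145/8,16) (9,16)]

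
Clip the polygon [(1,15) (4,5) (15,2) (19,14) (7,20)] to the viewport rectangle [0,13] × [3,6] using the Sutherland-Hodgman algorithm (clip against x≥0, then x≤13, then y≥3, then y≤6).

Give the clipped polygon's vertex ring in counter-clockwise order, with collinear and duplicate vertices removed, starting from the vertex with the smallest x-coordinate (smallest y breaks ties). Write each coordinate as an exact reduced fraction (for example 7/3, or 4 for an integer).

1. After x ≥ 0: [(1,15) (4,5) (15,2) (19,14) (7,20)]
2. After x ≤ 13: [(1,15) (4,5) (13,28/11) (13,17) (7,20)]
3. After y ≥ 3: [(1,15) (4,5) (34/3,3) (13,3) (13,17) (7,20)]
4. After y ≤ 6: [(37/10,6) (4,5) (34/3,3) (13,3) (13,6)]
5. Canonical ring: [(37/10,6) (4,5) (34/3,3) (13,3) (13,6)]

Clipped polygon: [(37/10,6) (4,5) (34/3,3) (13,3) (13,6)]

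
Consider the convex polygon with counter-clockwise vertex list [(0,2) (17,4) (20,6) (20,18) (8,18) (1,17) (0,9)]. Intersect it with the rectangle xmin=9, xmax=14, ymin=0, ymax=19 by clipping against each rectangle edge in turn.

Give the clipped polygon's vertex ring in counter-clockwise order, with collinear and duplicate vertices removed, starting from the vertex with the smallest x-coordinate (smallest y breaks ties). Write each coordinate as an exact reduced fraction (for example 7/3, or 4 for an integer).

Clipped polygon: [(9,52/17) (14,62/17) (14,18) (9,18)]

1. After x ≥ 9: [(9,52/17) (17,4) (20,6) (20,18) (9,18)]
2. After x ≤ 14: [(9,52/17) (14,62/17) (14,18) (9,18)]
3. After y ≥ 0: [(9,52/17) (14,62/17) (14,18) (9,18)]
4. After y ≤ 19: [(9,52/17) (14,62/17) (14,18) (9,18)]
5. Canonical ring: [(9,52/17) (14,62/17) (14,18) (9,18)]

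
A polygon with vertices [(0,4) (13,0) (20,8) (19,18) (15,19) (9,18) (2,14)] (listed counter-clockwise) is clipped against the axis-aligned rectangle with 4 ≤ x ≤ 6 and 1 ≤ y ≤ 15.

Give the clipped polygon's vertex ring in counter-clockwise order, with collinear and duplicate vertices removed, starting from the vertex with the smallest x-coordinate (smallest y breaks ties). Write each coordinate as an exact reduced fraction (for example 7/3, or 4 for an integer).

Clipped polygon: [(4,36/13) (6,28/13) (6,15) (4,15)]

1. After x ≥ 4: [(4,36/13) (13,0) (20,8) (19,18) (15,19) (9,18) (4,106/7)]
2. After x ≤ 6: [(4,36/13) (6,28/13) (6,114/7) (4,106/7)]
3. After y ≥ 1: [(4,36/13) (6,28/13) (6,114/7) (4,106/7)]
4. After y ≤ 15: [(4,15) (4,36/13) (6,28/13) (6,15)]
5. Canonical ring: [(4,36/13) (6,28/13) (6,15) (4,15)]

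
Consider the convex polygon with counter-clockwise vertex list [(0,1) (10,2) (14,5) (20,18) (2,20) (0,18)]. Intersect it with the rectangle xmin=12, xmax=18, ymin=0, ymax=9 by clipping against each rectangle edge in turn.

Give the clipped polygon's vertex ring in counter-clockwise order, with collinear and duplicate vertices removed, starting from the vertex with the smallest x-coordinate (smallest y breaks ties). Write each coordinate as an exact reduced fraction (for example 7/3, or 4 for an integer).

1. After x ≥ 12: [(12,7/2) (14,5) (20,18) (12,170/9)]
2. After x ≤ 18: [(12,7/2) (14,5) (18,41/3) (18,164/9) (12,170/9)]
3. After y ≥ 0: [(12,7/2) (14,5) (18,41/3) (18,164/9) (12,170/9)]
4. After y ≤ 9: [(12,9) (12,7/2) (14,5) (206/13,9)]
5. Canonical ring: [(12,7/2) (14,5) (206/13,9) (12,9)]

Clipped polygon: [(12,7/2) (14,5) (206/13,9) (12,9)]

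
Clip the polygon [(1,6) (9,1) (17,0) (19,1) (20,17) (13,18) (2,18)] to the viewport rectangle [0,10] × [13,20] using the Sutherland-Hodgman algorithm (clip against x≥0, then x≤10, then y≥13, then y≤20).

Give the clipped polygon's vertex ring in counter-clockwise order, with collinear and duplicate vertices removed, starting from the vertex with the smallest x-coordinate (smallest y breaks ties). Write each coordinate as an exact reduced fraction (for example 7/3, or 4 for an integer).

Clipped polygon: [(19/12,13) (10,13) (10,18) (2,18)]

1. After x ≥ 0: [(1,6) (9,1) (17,0) (19,1) (20,17) (13,18) (2,18)]
2. After x ≤ 10: [(1,6) (9,1) (10,7/8) (10,18) (2,18)]
3. After y ≥ 13: [(19/12,13) (10,13) (10,18) (2,18)]
4. After y ≤ 20: [(19/12,13) (10,13) (10,18) (2,18)]
5. Canonical ring: [(19/12,13) (10,13) (10,18) (2,18)]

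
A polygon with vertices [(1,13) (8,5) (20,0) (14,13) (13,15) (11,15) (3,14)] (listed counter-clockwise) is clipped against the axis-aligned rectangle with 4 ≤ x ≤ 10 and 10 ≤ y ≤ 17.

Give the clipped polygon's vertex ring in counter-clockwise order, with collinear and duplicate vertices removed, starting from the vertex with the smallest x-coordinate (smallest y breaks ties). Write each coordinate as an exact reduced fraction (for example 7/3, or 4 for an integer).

1. After x ≥ 4: [(4,67/7) (8,5) (20,0) (14,13) (13,15) (11,15) (4,113/8)]
2. After x ≤ 10: [(4,67/7) (8,5) (10,25/6) (10,119/8) (4,113/8)]
3. After y ≥ 10: [(4,10) (10,10) (10,119/8) (4,113/8)]
4. After y ≤ 17: [(4,10) (10,10) (10,119/8) (4,113/8)]
5. Canonical ring: [(4,10) (10,10) (10,119/8) (4,113/8)]

Clipped polygon: [(4,10) (10,10) (10,119/8) (4,113/8)]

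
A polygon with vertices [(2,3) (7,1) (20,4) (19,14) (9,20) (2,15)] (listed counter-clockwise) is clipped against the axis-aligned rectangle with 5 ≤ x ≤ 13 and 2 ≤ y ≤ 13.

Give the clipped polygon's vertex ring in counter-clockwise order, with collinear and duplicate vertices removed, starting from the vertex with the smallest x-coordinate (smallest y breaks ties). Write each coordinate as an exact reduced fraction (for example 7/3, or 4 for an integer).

1. After x ≥ 5: [(5,9/5) (7,1) (20,4) (19,14) (9,20) (5,120/7)]
2. After x ≤ 13: [(5,9/5) (7,1) (13,31/13) (13,88/5) (9,20) (5,120/7)]
3. After y ≥ 2: [(5,2) (34/3,2) (13,31/13) (13,88/5) (9,20) (5,120/7)]
4. After y ≤ 13: [(5,13) (5,2) (34/3,2) (13,31/13) (13,13)]
5. Canonical ring: [(5,2) (34/3,2) (13,31/13) (13,13) (5,13)]

Clipped polygon: [(5,2) (34/3,2) (13,31/13) (13,13) (5,13)]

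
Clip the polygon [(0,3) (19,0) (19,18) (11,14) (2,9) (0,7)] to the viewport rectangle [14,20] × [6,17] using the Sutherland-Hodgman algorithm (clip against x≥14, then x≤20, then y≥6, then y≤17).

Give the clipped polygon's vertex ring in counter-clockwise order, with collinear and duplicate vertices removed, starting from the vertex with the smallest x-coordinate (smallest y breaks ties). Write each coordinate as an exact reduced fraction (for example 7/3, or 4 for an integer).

1. After x ≥ 14: [(14,15/19) (19,0) (19,18) (14,31/2)]
2. After x ≤ 20: [(14,15/19) (19,0) (19,18) (14,31/2)]
3. After y ≥ 6: [(14,6) (19,6) (19,18) (14,31/2)]
4. After y ≤ 17: [(14,6) (19,6) (19,17) (17,17) (14,31/2)]
5. Canonical ring: [(14,6) (19,6) (19,17) (17,17) (14,31/2)]

Clipped polygon: [(14,6) (19,6) (19,17) (17,17) (14,31/2)]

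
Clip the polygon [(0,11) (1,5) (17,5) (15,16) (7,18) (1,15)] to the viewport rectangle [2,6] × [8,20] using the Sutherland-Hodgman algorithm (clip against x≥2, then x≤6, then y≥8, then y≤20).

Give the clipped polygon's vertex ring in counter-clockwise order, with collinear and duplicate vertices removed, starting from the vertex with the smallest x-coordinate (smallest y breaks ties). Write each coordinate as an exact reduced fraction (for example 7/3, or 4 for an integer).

1. After x ≥ 2: [(2,5) (17,5) (15,16) (7,18) (2,31/2)]
2. After x ≤ 6: [(2,5) (6,5) (6,35/2) (2,31/2)]
3. After y ≥ 8: [(2,8) (6,8) (6,35/2) (2,31/2)]
4. After y ≤ 20: [(2,8) (6,8) (6,35/2) (2,31/2)]
5. Canonical ring: [(2,8) (6,8) (6,35/2) (2,31/2)]

Clipped polygon: [(2,8) (6,8) (6,35/2) (2,31/2)]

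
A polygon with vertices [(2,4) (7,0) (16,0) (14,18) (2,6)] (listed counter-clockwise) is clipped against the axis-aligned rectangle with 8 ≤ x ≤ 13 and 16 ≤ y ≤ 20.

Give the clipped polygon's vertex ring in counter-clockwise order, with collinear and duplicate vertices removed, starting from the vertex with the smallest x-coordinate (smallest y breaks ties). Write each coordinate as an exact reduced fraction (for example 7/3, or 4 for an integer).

Clipped polygon: [(12,16) (13,16) (13,17)]

1. After x ≥ 8: [(8,0) (16,0) (14,18) (8,12)]
2. After x ≤ 13: [(8,0) (13,0) (13,17) (8,12)]
3. After y ≥ 16: [(13,16) (13,17) (12,16)]
4. After y ≤ 20: [(13,16) (13,17) (12,16)]
5. Canonical ring: [(12,16) (13,16) (13,17)]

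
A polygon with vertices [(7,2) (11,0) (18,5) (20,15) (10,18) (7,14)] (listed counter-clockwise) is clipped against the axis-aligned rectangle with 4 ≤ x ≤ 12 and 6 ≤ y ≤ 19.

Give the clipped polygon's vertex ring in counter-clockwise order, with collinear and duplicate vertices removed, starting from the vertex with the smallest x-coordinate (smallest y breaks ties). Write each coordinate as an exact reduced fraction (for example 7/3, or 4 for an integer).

1. After x ≥ 4: [(7,2) (11,0) (18,5) (20,15) (10,18) (7,14)]
2. After x ≤ 12: [(7,2) (11,0) (12,5/7) (12,87/5) (10,18) (7,14)]
3. After y ≥ 6: [(7,6) (12,6) (12,87/5) (10,18) (7,14)]
4. After y ≤ 19: [(7,6) (12,6) (12,87/5) (10,18) (7,14)]
5. Canonical ring: [(7,6) (12,6) (12,87/5) (10,18) (7,14)]

Clipped polygon: [(7,6) (12,6) (12,87/5) (10,18) (7,14)]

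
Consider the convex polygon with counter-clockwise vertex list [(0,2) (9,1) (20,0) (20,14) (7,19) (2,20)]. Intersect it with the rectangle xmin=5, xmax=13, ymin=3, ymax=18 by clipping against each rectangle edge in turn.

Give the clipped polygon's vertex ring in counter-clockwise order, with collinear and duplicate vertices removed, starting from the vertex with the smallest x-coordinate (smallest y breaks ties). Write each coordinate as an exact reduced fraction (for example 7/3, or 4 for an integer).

Clipped polygon: [(5,3) (13,3) (13,217/13) (48/5,18) (5,18)]

1. After x ≥ 5: [(5,13/9) (9,1) (20,0) (20,14) (7,19) (5,97/5)]
2. After x ≤ 13: [(5,13/9) (9,1) (13,7/11) (13,217/13) (7,19) (5,97/5)]
3. After y ≥ 3: [(5,3) (13,3) (13,217/13) (7,19) (5,97/5)]
4. After y ≤ 18: [(5,18) (5,3) (13,3) (13,217/13) (48/5,18)]
5. Canonical ring: [(5,3) (13,3) (13,217/13) (48/5,18) (5,18)]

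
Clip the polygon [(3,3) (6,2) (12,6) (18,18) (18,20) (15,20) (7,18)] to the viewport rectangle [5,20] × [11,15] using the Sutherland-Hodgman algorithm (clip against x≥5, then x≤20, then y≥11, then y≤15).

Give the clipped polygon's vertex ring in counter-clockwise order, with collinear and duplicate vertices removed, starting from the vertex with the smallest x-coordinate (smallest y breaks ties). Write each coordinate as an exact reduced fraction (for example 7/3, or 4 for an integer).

Clipped polygon: [(77/15,11) (29/2,11) (33/2,15) (31/5,15)]

1. After x ≥ 5: [(5,21/2) (5,7/3) (6,2) (12,6) (18,18) (18,20) (15,20) (7,18)]
2. After x ≤ 20: [(5,21/2) (5,7/3) (6,2) (12,6) (18,18) (18,20) (15,20) (7,18)]
3. After y ≥ 11: [(77/15,11) (29/2,11) (18,18) (18,20) (15,20) (7,18)]
4. After y ≤ 15: [(31/5,15) (77/15,11) (29/2,11) (33/2,15)]
5. Canonical ring: [(77/15,11) (29/2,11) (33/2,15) (31/5,15)]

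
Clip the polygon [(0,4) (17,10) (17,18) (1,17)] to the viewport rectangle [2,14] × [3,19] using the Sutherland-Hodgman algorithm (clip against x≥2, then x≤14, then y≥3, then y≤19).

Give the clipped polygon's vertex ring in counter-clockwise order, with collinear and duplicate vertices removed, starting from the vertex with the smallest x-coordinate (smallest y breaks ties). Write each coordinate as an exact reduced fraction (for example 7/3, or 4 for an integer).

Clipped polygon: [(2,80/17) (14,152/17) (14,285/16) (2,273/16)]

1. After x ≥ 2: [(2,80/17) (17,10) (17,18) (2,273/16)]
2. After x ≤ 14: [(2,80/17) (14,152/17) (14,285/16) (2,273/16)]
3. After y ≥ 3: [(2,80/17) (14,152/17) (14,285/16) (2,273/16)]
4. After y ≤ 19: [(2,80/17) (14,152/17) (14,285/16) (2,273/16)]
5. Canonical ring: [(2,80/17) (14,152/17) (14,285/16) (2,273/16)]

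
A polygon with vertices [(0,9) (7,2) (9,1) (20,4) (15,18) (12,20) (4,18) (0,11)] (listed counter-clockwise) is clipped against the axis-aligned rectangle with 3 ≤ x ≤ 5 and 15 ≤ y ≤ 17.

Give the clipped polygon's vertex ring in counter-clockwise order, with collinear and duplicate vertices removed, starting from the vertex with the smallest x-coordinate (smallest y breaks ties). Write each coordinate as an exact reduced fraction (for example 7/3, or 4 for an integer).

Clipped polygon: [(3,15) (5,15) (5,17) (24/7,17) (3,65/4)]

1. After x ≥ 3: [(3,6) (7,2) (9,1) (20,4) (15,18) (12,20) (4,18) (3,65/4)]
2. After x ≤ 5: [(3,6) (5,4) (5,73/4) (4,18) (3,65/4)]
3. After y ≥ 15: [(3,15) (5,15) (5,73/4) (4,18) (3,65/4)]
4. After y ≤ 17: [(3,15) (5,15) (5,17) (24/7,17) (3,65/4)]
5. Canonical ring: [(3,15) (5,15) (5,17) (24/7,17) (3,65/4)]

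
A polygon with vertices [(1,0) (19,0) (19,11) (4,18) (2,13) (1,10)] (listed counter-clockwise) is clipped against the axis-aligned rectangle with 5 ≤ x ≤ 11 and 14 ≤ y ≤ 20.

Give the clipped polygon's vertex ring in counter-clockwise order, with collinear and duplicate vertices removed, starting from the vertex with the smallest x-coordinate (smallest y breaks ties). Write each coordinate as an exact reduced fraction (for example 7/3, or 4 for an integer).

Clipped polygon: [(5,14) (11,14) (11,221/15) (5,263/15)]

1. After x ≥ 5: [(5,0) (19,0) (19,11) (5,263/15)]
2. After x ≤ 11: [(5,0) (11,0) (11,221/15) (5,263/15)]
3. After y ≥ 14: [(5,14) (11,14) (11,221/15) (5,263/15)]
4. After y ≤ 20: [(5,14) (11,14) (11,221/15) (5,263/15)]
5. Canonical ring: [(5,14) (11,14) (11,221/15) (5,263/15)]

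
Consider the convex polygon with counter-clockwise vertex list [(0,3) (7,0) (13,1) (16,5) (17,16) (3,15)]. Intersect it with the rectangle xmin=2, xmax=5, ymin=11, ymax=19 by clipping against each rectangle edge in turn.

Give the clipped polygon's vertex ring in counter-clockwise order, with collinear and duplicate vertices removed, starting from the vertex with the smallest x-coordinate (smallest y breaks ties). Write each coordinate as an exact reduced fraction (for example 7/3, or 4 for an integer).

1. After x ≥ 2: [(2,11) (2,15/7) (7,0) (13,1) (16,5) (17,16) (3,15)]
2. After x ≤ 5: [(2,11) (2,15/7) (5,6/7) (5,106/7) (3,15)]
3. After y ≥ 11: [(2,11) (2,11) (5,11) (5,106/7) (3,15)]
4. After y ≤ 19: [(2,11) (2,11) (5,11) (5,106/7) (3,15)]
5. Canonical ring: [(2,11) (5,11) (5,106/7) (3,15)]

Clipped polygon: [(2,11) (5,11) (5,106/7) (3,15)]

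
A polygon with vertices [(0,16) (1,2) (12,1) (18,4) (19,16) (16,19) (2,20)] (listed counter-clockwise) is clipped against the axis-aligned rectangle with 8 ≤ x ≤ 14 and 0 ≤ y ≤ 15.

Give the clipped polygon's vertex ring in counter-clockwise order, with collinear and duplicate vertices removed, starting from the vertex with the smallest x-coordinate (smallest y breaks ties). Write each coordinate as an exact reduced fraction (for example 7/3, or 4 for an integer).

1. After x ≥ 8: [(8,15/11) (12,1) (18,4) (19,16) (16,19) (8,137/7)]
2. After x ≤ 14: [(8,15/11) (12,1) (14,2) (14,134/7) (8,137/7)]
3. After y ≥ 0: [(8,15/11) (12,1) (14,2) (14,134/7) (8,137/7)]
4. After y ≤ 15: [(8,15) (8,15/11) (12,1) (14,2) (14,15)]
5. Canonical ring: [(8,15/11) (12,1) (14,2) (14,15) (8,15)]

Clipped polygon: [(8,15/11) (12,1) (14,2) (14,15) (8,15)]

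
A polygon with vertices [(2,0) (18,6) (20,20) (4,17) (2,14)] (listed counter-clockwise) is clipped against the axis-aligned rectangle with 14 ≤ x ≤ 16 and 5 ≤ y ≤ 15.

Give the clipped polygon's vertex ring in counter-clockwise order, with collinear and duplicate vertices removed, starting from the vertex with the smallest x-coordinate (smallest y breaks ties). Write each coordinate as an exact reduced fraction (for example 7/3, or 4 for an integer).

1. After x ≥ 14: [(14,9/2) (18,6) (20,20) (14,151/8)]
2. After x ≤ 16: [(14,9/2) (16,21/4) (16,77/4) (14,151/8)]
3. After y ≥ 5: [(14,5) (46/3,5) (16,21/4) (16,77/4) (14,151/8)]
4. After y ≤ 15: [(14,15) (14,5) (46/3,5) (16,21/4) (16,15)]
5. Canonical ring: [(14,5) (46/3,5) (16,21/4) (16,15) (14,15)]

Clipped polygon: [(14,5) (46/3,5) (16,21/4) (16,15) (14,15)]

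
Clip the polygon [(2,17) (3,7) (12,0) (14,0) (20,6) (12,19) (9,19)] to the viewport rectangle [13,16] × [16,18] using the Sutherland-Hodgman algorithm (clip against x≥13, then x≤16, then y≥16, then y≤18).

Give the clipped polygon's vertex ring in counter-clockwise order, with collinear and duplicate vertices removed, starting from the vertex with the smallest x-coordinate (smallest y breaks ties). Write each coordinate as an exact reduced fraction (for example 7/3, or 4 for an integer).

Clipped polygon: [(13,16) (180/13,16) (13,139/8)]

1. After x ≥ 13: [(13,0) (14,0) (20,6) (13,139/8)]
2. After x ≤ 16: [(13,0) (14,0) (16,2) (16,25/2) (13,139/8)]
3. After y ≥ 16: [(13,16) (180/13,16) (13,139/8)]
4. After y ≤ 18: [(13,16) (180/13,16) (13,139/8)]
5. Canonical ring: [(13,16) (180/13,16) (13,139/8)]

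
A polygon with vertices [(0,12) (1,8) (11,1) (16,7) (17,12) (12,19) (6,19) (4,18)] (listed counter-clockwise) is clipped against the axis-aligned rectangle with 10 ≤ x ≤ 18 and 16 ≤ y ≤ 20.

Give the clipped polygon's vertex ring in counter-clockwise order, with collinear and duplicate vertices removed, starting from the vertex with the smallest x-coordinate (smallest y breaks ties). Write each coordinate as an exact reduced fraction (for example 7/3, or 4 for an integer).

Clipped polygon: [(10,16) (99/7,16) (12,19) (10,19)]

1. After x ≥ 10: [(10,17/10) (11,1) (16,7) (17,12) (12,19) (10,19)]
2. After x ≤ 18: [(10,17/10) (11,1) (16,7) (17,12) (12,19) (10,19)]
3. After y ≥ 16: [(10,16) (99/7,16) (12,19) (10,19)]
4. After y ≤ 20: [(10,16) (99/7,16) (12,19) (10,19)]
5. Canonical ring: [(10,16) (99/7,16) (12,19) (10,19)]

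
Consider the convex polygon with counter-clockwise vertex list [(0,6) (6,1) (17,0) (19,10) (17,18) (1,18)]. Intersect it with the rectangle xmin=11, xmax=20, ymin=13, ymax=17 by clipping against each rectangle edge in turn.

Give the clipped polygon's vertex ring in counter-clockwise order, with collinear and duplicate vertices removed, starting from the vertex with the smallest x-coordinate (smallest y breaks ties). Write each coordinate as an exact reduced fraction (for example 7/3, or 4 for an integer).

1. After x ≥ 11: [(11,6/11) (17,0) (19,10) (17,18) (11,18)]
2. After x ≤ 20: [(11,6/11) (17,0) (19,10) (17,18) (11,18)]
3. After y ≥ 13: [(11,13) (73/4,13) (17,18) (11,18)]
4. After y ≤ 17: [(11,17) (11,13) (73/4,13) (69/4,17)]
5. Canonical ring: [(11,13) (73/4,13) (69/4,17) (11,17)]

Clipped polygon: [(11,13) (73/4,13) (69/4,17) (11,17)]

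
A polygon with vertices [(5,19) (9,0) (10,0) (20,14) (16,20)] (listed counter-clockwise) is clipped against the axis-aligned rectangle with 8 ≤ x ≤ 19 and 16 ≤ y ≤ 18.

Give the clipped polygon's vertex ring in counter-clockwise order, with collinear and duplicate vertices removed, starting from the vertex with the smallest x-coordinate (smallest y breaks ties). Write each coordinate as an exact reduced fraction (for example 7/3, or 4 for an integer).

Clipped polygon: [(8,16) (56/3,16) (52/3,18) (8,18)]

1. After x ≥ 8: [(8,212/11) (8,19/4) (9,0) (10,0) (20,14) (16,20)]
2. After x ≤ 19: [(8,212/11) (8,19/4) (9,0) (10,0) (19,63/5) (19,31/2) (16,20)]
3. After y ≥ 16: [(8,212/11) (8,16) (56/3,16) (16,20)]
4. After y ≤ 18: [(8,18) (8,16) (56/3,16) (52/3,18)]
5. Canonical ring: [(8,16) (56/3,16) (52/3,18) (8,18)]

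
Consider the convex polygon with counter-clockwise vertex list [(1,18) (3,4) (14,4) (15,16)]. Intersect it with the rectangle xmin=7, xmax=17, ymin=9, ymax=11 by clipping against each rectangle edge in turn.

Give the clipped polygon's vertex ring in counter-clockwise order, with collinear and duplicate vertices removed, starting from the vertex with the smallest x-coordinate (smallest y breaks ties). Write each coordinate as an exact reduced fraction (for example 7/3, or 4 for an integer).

1. After x ≥ 7: [(7,120/7) (7,4) (14,4) (15,16)]
2. After x ≤ 17: [(7,120/7) (7,4) (14,4) (15,16)]
3. After y ≥ 9: [(7,120/7) (7,9) (173/12,9) (15,16)]
4. After y ≤ 11: [(7,11) (7,9) (173/12,9) (175/12,11)]
5. Canonical ring: [(7,9) (173/12,9) (175/12,11) (7,11)]

Clipped polygon: [(7,9) (173/12,9) (175/12,11) (7,11)]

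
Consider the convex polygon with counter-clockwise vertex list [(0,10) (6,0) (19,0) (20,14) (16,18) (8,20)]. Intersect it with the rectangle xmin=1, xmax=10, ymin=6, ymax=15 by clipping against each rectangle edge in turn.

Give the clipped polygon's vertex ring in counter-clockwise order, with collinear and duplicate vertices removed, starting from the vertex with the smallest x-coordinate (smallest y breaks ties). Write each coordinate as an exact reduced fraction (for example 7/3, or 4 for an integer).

Clipped polygon: [(1,25/3) (12/5,6) (10,6) (10,15) (4,15) (1,45/4)]

1. After x ≥ 1: [(1,45/4) (1,25/3) (6,0) (19,0) (20,14) (16,18) (8,20)]
2. After x ≤ 10: [(1,45/4) (1,25/3) (6,0) (10,0) (10,39/2) (8,20)]
3. After y ≥ 6: [(1,45/4) (1,25/3) (12/5,6) (10,6) (10,39/2) (8,20)]
4. After y ≤ 15: [(4,15) (1,45/4) (1,25/3) (12/5,6) (10,6) (10,15)]
5. Canonical ring: [(1,25/3) (12/5,6) (10,6) (10,15) (4,15) (1,45/4)]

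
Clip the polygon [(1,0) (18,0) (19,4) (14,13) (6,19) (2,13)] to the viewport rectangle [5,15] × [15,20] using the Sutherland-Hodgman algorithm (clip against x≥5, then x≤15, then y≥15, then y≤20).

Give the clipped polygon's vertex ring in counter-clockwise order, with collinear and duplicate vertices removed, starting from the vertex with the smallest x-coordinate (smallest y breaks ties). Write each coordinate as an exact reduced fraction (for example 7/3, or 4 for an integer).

Clipped polygon: [(5,15) (34/3,15) (6,19) (5,35/2)]

1. After x ≥ 5: [(5,0) (18,0) (19,4) (14,13) (6,19) (5,35/2)]
2. After x ≤ 15: [(5,0) (15,0) (15,56/5) (14,13) (6,19) (5,35/2)]
3. After y ≥ 15: [(5,15) (34/3,15) (6,19) (5,35/2)]
4. After y ≤ 20: [(5,15) (34/3,15) (6,19) (5,35/2)]
5. Canonical ring: [(5,15) (34/3,15) (6,19) (5,35/2)]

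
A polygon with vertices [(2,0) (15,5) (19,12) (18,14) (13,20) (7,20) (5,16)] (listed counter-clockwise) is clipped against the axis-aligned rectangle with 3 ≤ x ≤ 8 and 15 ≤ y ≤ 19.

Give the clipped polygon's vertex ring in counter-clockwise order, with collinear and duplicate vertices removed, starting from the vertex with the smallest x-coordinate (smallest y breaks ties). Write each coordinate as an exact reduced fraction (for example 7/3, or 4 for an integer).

1. After x ≥ 3: [(3,16/3) (3,5/13) (15,5) (19,12) (18,14) (13,20) (7,20) (5,16)]
2. After x ≤ 8: [(3,16/3) (3,5/13) (8,30/13) (8,20) (7,20) (5,16)]
3. After y ≥ 15: [(77/16,15) (8,15) (8,20) (7,20) (5,16)]
4. After y ≤ 19: [(77/16,15) (8,15) (8,19) (13/2,19) (5,16)]
5. Canonical ring: [(77/16,15) (8,15) (8,19) (13/2,19) (5,16)]

Clipped polygon: [(77/16,15) (8,15) (8,19) (13/2,19) (5,16)]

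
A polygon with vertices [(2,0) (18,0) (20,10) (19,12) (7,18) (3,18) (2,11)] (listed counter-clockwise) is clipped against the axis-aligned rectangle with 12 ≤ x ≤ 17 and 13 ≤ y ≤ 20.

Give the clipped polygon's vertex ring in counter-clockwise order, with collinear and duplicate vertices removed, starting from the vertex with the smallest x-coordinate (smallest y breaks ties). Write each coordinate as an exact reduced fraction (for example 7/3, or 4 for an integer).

1. After x ≥ 12: [(12,0) (18,0) (20,10) (19,12) (12,31/2)]
2. After x ≤ 17: [(12,0) (17,0) (17,13) (12,31/2)]
3. After y ≥ 13: [(12,13) (17,13) (17,13) (12,31/2)]
4. After y ≤ 20: [(12,13) (17,13) (17,13) (12,31/2)]
5. Canonical ring: [(12,13) (17,13) (12,31/2)]

Clipped polygon: [(12,13) (17,13) (12,31/2)]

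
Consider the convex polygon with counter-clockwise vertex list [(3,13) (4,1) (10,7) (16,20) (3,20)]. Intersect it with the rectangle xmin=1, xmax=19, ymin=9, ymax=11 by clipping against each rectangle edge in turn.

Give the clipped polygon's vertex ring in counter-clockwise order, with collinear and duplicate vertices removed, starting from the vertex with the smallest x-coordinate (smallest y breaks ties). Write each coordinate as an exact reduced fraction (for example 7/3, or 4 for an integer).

1. After x ≥ 1: [(3,13) (4,1) (10,7) (16,20) (3,20)]
2. After x ≤ 19: [(3,13) (4,1) (10,7) (16,20) (3,20)]
3. After y ≥ 9: [(3,13) (10/3,9) (142/13,9) (16,20) (3,20)]
4. After y ≤ 11: [(19/6,11) (10/3,9) (142/13,9) (154/13,11)]
5. Canonical ring: [(19/6,11) (10/3,9) (142/13,9) (154/13,11)]

Clipped polygon: [(19/6,11) (10/3,9) (142/13,9) (154/13,11)]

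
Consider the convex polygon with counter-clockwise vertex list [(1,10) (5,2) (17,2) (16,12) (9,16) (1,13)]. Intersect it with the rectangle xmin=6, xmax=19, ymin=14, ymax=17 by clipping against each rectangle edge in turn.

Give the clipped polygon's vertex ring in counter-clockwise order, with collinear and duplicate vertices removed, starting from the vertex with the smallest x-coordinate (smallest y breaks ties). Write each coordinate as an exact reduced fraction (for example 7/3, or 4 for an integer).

Clipped polygon: [(6,14) (25/2,14) (9,16) (6,119/8)]

1. After x ≥ 6: [(6,2) (17,2) (16,12) (9,16) (6,119/8)]
2. After x ≤ 19: [(6,2) (17,2) (16,12) (9,16) (6,119/8)]
3. After y ≥ 14: [(6,14) (25/2,14) (9,16) (6,119/8)]
4. After y ≤ 17: [(6,14) (25/2,14) (9,16) (6,119/8)]
5. Canonical ring: [(6,14) (25/2,14) (9,16) (6,119/8)]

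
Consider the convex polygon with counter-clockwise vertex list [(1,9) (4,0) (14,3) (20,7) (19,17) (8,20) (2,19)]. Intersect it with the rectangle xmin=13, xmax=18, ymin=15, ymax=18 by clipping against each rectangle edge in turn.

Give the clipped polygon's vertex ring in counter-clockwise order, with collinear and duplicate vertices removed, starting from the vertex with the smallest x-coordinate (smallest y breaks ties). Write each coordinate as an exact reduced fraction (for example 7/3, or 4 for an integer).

1. After x ≥ 13: [(13,27/10) (14,3) (20,7) (19,17) (13,205/11)]
2. After x ≤ 18: [(13,27/10) (14,3) (18,17/3) (18,190/11) (13,205/11)]
3. After y ≥ 15: [(13,15) (18,15) (18,190/11) (13,205/11)]
4. After y ≤ 18: [(13,18) (13,15) (18,15) (18,190/11) (46/3,18)]
5. Canonical ring: [(13,15) (18,15) (18,190/11) (46/3,18) (13,18)]

Clipped polygon: [(13,15) (18,15) (18,190/11) (46/3,18) (13,18)]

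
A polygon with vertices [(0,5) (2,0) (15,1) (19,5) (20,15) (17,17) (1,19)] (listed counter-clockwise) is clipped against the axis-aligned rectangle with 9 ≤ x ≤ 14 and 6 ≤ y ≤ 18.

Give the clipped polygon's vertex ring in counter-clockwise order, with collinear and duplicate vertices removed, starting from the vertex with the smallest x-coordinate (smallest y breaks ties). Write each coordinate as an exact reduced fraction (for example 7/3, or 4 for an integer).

1. After x ≥ 9: [(9,7/13) (15,1) (19,5) (20,15) (17,17) (9,18)]
2. After x ≤ 14: [(9,7/13) (14,12/13) (14,139/8) (9,18)]
3. After y ≥ 6: [(9,6) (14,6) (14,139/8) (9,18)]
4. After y ≤ 18: [(9,6) (14,6) (14,139/8) (9,18)]
5. Canonical ring: [(9,6) (14,6) (14,139/8) (9,18)]

Clipped polygon: [(9,6) (14,6) (14,139/8) (9,18)]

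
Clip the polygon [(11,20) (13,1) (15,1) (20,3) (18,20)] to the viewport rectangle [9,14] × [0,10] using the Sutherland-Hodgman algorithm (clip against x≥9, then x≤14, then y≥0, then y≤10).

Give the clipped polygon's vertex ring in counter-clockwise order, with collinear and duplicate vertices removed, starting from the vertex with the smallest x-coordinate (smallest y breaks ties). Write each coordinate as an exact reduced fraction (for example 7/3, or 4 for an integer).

Clipped polygon: [(229/19,10) (13,1) (14,1) (14,10)]

1. After x ≥ 9: [(11,20) (13,1) (15,1) (20,3) (18,20)]
2. After x ≤ 14: [(14,20) (11,20) (13,1) (14,1)]
3. After y ≥ 0: [(14,20) (11,20) (13,1) (14,1)]
4. After y ≤ 10: [(14,10) (229/19,10) (13,1) (14,1)]
5. Canonical ring: [(229/19,10) (13,1) (14,1) (14,10)]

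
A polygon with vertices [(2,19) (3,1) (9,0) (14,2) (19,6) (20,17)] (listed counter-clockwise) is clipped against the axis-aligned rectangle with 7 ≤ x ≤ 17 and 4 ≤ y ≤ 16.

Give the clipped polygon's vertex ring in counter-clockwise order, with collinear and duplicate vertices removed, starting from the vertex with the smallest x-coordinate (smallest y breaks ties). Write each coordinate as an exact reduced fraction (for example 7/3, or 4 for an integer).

Clipped polygon: [(7,4) (33/2,4) (17,22/5) (17,16) (7,16)]

1. After x ≥ 7: [(7,166/9) (7,1/3) (9,0) (14,2) (19,6) (20,17)]
2. After x ≤ 17: [(17,52/3) (7,166/9) (7,1/3) (9,0) (14,2) (17,22/5)]
3. After y ≥ 4: [(17,52/3) (7,166/9) (7,4) (33/2,4) (17,22/5)]
4. After y ≤ 16: [(17,16) (7,16) (7,4) (33/2,4) (17,22/5)]
5. Canonical ring: [(7,4) (33/2,4) (17,22/5) (17,16) (7,16)]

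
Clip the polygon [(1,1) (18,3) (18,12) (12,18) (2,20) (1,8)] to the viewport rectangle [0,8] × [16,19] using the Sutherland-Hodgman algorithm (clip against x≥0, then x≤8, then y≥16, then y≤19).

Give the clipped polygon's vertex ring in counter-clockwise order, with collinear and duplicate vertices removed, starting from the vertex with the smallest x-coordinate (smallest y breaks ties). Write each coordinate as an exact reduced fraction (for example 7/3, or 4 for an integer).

1. After x ≥ 0: [(1,1) (18,3) (18,12) (12,18) (2,20) (1,8)]
2. After x ≤ 8: [(1,1) (8,31/17) (8,94/5) (2,20) (1,8)]
3. After y ≥ 16: [(8,16) (8,94/5) (2,20) (5/3,16)]
4. After y ≤ 19: [(8,16) (8,94/5) (7,19) (23/12,19) (5/3,16)]
5. Canonical ring: [(5/3,16) (8,16) (8,94/5) (7,19) (23/12,19)]

Clipped polygon: [(5/3,16) (8,16) (8,94/5) (7,19) (23/12,19)]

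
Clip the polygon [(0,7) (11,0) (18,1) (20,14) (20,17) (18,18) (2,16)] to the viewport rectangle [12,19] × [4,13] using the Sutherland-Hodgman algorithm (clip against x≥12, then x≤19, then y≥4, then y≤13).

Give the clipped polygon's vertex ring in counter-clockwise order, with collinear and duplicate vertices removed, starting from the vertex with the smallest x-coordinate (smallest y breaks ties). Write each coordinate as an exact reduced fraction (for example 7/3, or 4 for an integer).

1. After x ≥ 12: [(12,1/7) (18,1) (20,14) (20,17) (18,18) (12,69/4)]
2. After x ≤ 19: [(12,1/7) (18,1) (19,15/2) (19,35/2) (18,18) (12,69/4)]
3. After y ≥ 4: [(12,4) (240/13,4) (19,15/2) (19,35/2) (18,18) (12,69/4)]
4. After y ≤ 13: [(12,13) (12,4) (240/13,4) (19,15/2) (19,13)]
5. Canonical ring: [(12,4) (240/13,4) (19,15/2) (19,13) (12,13)]

Clipped polygon: [(12,4) (240/13,4) (19,15/2) (19,13) (12,13)]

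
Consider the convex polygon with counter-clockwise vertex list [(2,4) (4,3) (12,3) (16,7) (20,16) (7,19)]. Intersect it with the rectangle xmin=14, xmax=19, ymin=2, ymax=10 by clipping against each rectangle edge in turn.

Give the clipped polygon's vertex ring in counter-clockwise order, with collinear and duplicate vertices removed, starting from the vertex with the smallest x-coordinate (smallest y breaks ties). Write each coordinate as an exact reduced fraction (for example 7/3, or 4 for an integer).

1. After x ≥ 14: [(14,5) (16,7) (20,16) (14,226/13)]
2. After x ≤ 19: [(14,5) (16,7) (19,55/4) (19,211/13) (14,226/13)]
3. After y ≥ 2: [(14,5) (16,7) (19,55/4) (19,211/13) (14,226/13)]
4. After y ≤ 10: [(14,10) (14,5) (16,7) (52/3,10)]
5. Canonical ring: [(14,5) (16,7) (52/3,10) (14,10)]

Clipped polygon: [(14,5) (16,7) (52/3,10) (14,10)]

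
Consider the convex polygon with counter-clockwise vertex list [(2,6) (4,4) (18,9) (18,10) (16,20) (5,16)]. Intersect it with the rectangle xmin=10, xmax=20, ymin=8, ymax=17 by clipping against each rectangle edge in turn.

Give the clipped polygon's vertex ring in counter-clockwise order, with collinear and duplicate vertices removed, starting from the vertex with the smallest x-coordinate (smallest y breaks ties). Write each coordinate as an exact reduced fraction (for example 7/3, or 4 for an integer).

1. After x ≥ 10: [(10,43/7) (18,9) (18,10) (16,20) (10,196/11)]
2. After x ≤ 20: [(10,43/7) (18,9) (18,10) (16,20) (10,196/11)]
3. After y ≥ 8: [(10,8) (76/5,8) (18,9) (18,10) (16,20) (10,196/11)]
4. After y ≤ 17: [(10,17) (10,8) (76/5,8) (18,9) (18,10) (83/5,17)]
5. Canonical ring: [(10,8) (76/5,8) (18,9) (18,10) (83/5,17) (10,17)]

Clipped polygon: [(10,8) (76/5,8) (18,9) (18,10) (83/5,17) (10,17)]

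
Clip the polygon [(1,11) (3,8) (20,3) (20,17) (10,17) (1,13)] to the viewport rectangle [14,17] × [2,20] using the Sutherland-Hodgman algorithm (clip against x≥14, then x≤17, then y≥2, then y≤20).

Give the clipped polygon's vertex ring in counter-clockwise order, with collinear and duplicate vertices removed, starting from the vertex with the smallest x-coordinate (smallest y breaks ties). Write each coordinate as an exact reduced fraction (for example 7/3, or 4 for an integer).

Clipped polygon: [(14,81/17) (17,66/17) (17,17) (14,17)]

1. After x ≥ 14: [(14,81/17) (20,3) (20,17) (14,17)]
2. After x ≤ 17: [(14,81/17) (17,66/17) (17,17) (14,17)]
3. After y ≥ 2: [(14,81/17) (17,66/17) (17,17) (14,17)]
4. After y ≤ 20: [(14,81/17) (17,66/17) (17,17) (14,17)]
5. Canonical ring: [(14,81/17) (17,66/17) (17,17) (14,17)]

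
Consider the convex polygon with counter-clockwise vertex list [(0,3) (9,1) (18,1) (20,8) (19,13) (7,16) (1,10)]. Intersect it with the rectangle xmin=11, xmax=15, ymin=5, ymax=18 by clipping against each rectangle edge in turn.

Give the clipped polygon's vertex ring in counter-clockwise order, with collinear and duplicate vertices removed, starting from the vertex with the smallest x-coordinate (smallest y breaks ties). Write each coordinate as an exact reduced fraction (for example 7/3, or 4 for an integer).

Clipped polygon: [(11,5) (15,5) (15,14) (11,15)]

1. After x ≥ 11: [(11,1) (18,1) (20,8) (19,13) (11,15)]
2. After x ≤ 15: [(11,1) (15,1) (15,14) (11,15)]
3. After y ≥ 5: [(11,5) (15,5) (15,14) (11,15)]
4. After y ≤ 18: [(11,5) (15,5) (15,14) (11,15)]
5. Canonical ring: [(11,5) (15,5) (15,14) (11,15)]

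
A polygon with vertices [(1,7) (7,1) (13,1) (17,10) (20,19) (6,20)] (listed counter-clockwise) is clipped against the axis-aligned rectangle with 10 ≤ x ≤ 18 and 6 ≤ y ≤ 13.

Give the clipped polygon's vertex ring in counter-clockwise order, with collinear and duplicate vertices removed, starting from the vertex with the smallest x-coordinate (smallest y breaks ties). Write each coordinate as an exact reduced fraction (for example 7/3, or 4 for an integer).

Clipped polygon: [(10,6) (137/9,6) (17,10) (18,13) (10,13)]

1. After x ≥ 10: [(10,1) (13,1) (17,10) (20,19) (10,138/7)]
2. After x ≤ 18: [(10,1) (13,1) (17,10) (18,13) (18,134/7) (10,138/7)]
3. After y ≥ 6: [(10,6) (137/9,6) (17,10) (18,13) (18,134/7) (10,138/7)]
4. After y ≤ 13: [(10,13) (10,6) (137/9,6) (17,10) (18,13) (18,13)]
5. Canonical ring: [(10,6) (137/9,6) (17,10) (18,13) (10,13)]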